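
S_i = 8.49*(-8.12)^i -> [8.49, -68.94, 559.78, -4545.44, 36908.96]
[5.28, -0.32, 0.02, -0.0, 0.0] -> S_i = 5.28*(-0.06)^i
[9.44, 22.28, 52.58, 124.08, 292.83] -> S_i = 9.44*2.36^i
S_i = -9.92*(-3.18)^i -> [-9.92, 31.55, -100.32, 319.0, -1014.43]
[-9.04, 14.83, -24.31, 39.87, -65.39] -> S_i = -9.04*(-1.64)^i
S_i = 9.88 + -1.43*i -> [9.88, 8.45, 7.02, 5.59, 4.16]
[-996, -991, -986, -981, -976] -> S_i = -996 + 5*i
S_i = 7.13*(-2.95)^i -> [7.13, -21.03, 62.05, -183.04, 539.98]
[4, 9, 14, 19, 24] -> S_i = 4 + 5*i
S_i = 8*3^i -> [8, 24, 72, 216, 648]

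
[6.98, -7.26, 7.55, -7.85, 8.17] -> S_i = 6.98*(-1.04)^i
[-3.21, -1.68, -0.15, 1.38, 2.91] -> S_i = -3.21 + 1.53*i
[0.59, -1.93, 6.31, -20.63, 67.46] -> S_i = 0.59*(-3.27)^i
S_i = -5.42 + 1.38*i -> [-5.42, -4.04, -2.66, -1.28, 0.1]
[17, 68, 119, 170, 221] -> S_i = 17 + 51*i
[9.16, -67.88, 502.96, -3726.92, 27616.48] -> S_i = 9.16*(-7.41)^i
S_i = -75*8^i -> [-75, -600, -4800, -38400, -307200]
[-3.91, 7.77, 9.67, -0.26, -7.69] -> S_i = Random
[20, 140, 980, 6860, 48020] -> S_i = 20*7^i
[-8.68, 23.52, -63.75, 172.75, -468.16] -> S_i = -8.68*(-2.71)^i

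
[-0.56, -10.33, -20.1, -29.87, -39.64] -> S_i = -0.56 + -9.77*i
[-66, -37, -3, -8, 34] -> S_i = Random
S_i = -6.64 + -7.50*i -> [-6.64, -14.14, -21.64, -29.14, -36.64]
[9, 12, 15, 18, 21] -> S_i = 9 + 3*i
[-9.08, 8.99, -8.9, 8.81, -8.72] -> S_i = -9.08*(-0.99)^i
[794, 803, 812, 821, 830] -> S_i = 794 + 9*i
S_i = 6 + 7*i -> [6, 13, 20, 27, 34]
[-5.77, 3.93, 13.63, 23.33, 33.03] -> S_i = -5.77 + 9.70*i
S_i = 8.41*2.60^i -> [8.41, 21.87, 56.85, 147.81, 384.32]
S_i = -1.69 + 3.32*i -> [-1.69, 1.63, 4.95, 8.27, 11.59]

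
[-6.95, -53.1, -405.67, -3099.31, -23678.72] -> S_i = -6.95*7.64^i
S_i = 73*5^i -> [73, 365, 1825, 9125, 45625]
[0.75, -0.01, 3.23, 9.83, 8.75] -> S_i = Random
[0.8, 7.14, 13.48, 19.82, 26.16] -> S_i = 0.80 + 6.34*i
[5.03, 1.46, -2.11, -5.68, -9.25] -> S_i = 5.03 + -3.57*i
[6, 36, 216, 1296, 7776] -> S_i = 6*6^i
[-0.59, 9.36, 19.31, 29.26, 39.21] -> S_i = -0.59 + 9.95*i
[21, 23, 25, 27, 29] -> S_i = 21 + 2*i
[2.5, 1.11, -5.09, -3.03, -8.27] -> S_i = Random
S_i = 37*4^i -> [37, 148, 592, 2368, 9472]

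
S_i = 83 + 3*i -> [83, 86, 89, 92, 95]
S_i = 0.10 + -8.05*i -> [0.1, -7.95, -16.0, -24.05, -32.1]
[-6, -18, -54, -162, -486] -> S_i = -6*3^i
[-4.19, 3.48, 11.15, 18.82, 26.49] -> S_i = -4.19 + 7.67*i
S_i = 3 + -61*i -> [3, -58, -119, -180, -241]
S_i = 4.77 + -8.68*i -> [4.77, -3.91, -12.59, -21.27, -29.95]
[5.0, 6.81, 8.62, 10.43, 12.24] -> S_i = 5.00 + 1.81*i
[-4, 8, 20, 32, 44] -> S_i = -4 + 12*i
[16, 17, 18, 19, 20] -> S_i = 16 + 1*i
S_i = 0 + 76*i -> [0, 76, 152, 228, 304]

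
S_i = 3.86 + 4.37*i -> [3.86, 8.23, 12.6, 16.97, 21.34]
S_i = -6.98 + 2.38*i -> [-6.98, -4.6, -2.22, 0.16, 2.54]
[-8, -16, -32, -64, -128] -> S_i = -8*2^i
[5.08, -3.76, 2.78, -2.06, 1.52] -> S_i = 5.08*(-0.74)^i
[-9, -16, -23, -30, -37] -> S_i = -9 + -7*i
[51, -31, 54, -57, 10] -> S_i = Random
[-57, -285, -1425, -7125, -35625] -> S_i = -57*5^i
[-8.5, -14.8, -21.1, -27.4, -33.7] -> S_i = -8.50 + -6.30*i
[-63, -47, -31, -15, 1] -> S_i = -63 + 16*i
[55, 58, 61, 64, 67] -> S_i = 55 + 3*i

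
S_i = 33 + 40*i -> [33, 73, 113, 153, 193]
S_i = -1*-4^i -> [-1, 4, -16, 64, -256]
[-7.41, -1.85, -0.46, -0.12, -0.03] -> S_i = -7.41*0.25^i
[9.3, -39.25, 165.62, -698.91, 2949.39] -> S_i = 9.30*(-4.22)^i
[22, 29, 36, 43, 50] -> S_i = 22 + 7*i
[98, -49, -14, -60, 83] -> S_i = Random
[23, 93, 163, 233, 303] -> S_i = 23 + 70*i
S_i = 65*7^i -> [65, 455, 3185, 22295, 156065]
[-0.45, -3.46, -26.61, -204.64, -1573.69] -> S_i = -0.45*7.69^i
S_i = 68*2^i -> [68, 136, 272, 544, 1088]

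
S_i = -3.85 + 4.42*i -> [-3.85, 0.57, 4.99, 9.41, 13.83]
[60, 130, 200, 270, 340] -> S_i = 60 + 70*i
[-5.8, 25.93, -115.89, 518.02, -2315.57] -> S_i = -5.80*(-4.47)^i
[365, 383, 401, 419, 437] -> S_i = 365 + 18*i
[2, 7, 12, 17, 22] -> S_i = 2 + 5*i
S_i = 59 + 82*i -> [59, 141, 223, 305, 387]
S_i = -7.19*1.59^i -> [-7.19, -11.43, -18.18, -28.9, -45.95]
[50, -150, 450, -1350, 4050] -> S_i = 50*-3^i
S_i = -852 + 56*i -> [-852, -796, -740, -684, -628]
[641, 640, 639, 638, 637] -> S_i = 641 + -1*i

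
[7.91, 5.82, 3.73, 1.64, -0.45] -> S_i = 7.91 + -2.09*i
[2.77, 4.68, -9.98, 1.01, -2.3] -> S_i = Random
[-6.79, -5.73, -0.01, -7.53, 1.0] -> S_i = Random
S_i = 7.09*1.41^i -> [7.09, 10.0, 14.1, 19.87, 28.02]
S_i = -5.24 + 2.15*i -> [-5.24, -3.09, -0.94, 1.21, 3.36]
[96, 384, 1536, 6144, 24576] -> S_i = 96*4^i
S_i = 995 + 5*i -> [995, 1000, 1005, 1010, 1015]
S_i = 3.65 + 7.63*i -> [3.65, 11.28, 18.91, 26.54, 34.17]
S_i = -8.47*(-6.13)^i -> [-8.47, 51.92, -318.28, 1951.03, -11959.84]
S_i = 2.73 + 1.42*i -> [2.73, 4.15, 5.57, 6.99, 8.41]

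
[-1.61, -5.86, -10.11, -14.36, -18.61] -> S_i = -1.61 + -4.25*i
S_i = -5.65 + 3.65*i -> [-5.65, -2.0, 1.65, 5.3, 8.95]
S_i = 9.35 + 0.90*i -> [9.35, 10.25, 11.15, 12.05, 12.95]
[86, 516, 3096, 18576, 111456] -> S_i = 86*6^i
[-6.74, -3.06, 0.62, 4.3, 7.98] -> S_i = -6.74 + 3.68*i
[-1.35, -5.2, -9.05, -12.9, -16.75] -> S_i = -1.35 + -3.85*i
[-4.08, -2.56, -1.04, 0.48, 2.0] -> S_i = -4.08 + 1.52*i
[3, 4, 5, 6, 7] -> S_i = 3 + 1*i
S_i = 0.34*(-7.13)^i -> [0.34, -2.42, 17.28, -123.24, 878.69]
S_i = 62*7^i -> [62, 434, 3038, 21266, 148862]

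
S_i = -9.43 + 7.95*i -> [-9.43, -1.48, 6.47, 14.42, 22.37]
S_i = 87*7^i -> [87, 609, 4263, 29841, 208887]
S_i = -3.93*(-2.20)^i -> [-3.93, 8.65, -19.02, 41.85, -92.06]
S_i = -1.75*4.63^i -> [-1.75, -8.1, -37.51, -173.69, -804.2]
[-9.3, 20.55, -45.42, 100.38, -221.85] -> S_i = -9.30*(-2.21)^i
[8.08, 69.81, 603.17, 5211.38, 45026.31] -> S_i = 8.08*8.64^i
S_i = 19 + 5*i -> [19, 24, 29, 34, 39]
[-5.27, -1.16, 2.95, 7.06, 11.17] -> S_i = -5.27 + 4.11*i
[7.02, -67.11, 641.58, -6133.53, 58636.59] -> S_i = 7.02*(-9.56)^i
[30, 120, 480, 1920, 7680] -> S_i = 30*4^i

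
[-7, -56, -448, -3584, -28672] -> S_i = -7*8^i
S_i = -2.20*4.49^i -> [-2.2, -9.88, -44.35, -199.14, -894.15]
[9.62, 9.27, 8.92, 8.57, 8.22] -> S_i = 9.62 + -0.35*i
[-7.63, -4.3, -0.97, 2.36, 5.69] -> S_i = -7.63 + 3.33*i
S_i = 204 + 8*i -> [204, 212, 220, 228, 236]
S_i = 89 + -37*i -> [89, 52, 15, -22, -59]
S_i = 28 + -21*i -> [28, 7, -14, -35, -56]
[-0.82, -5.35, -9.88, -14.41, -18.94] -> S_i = -0.82 + -4.53*i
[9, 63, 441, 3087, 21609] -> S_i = 9*7^i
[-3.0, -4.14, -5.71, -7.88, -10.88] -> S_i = -3.00*1.38^i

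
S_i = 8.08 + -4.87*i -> [8.08, 3.21, -1.66, -6.53, -11.4]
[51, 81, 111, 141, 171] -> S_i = 51 + 30*i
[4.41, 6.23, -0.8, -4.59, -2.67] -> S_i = Random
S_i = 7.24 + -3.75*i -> [7.24, 3.49, -0.26, -4.01, -7.76]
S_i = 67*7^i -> [67, 469, 3283, 22981, 160867]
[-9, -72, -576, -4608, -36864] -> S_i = -9*8^i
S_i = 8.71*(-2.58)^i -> [8.71, -22.47, 57.98, -149.58, 385.92]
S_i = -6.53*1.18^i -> [-6.53, -7.71, -9.09, -10.73, -12.66]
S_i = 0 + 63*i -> [0, 63, 126, 189, 252]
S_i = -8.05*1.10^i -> [-8.05, -8.86, -9.74, -10.71, -11.79]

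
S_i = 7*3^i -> [7, 21, 63, 189, 567]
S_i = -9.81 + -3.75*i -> [-9.81, -13.56, -17.31, -21.06, -24.81]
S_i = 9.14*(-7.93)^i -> [9.14, -72.48, 574.77, -4557.91, 36144.23]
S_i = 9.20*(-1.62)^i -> [9.2, -14.9, 24.14, -39.11, 63.36]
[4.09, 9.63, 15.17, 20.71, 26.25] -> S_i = 4.09 + 5.54*i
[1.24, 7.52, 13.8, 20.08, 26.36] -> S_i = 1.24 + 6.28*i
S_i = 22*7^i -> [22, 154, 1078, 7546, 52822]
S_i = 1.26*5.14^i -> [1.26, 6.48, 33.29, 171.1, 879.47]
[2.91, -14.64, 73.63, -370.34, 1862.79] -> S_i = 2.91*(-5.03)^i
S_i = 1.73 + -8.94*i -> [1.73, -7.21, -16.15, -25.09, -34.03]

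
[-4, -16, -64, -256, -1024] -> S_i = -4*4^i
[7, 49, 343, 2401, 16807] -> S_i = 7*7^i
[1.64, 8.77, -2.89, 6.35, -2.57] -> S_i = Random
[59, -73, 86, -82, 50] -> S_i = Random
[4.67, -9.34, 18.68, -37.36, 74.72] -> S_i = 4.67*(-2.00)^i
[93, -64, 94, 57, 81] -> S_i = Random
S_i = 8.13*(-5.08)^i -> [8.13, -41.3, 209.81, -1065.81, 5414.34]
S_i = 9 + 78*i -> [9, 87, 165, 243, 321]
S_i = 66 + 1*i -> [66, 67, 68, 69, 70]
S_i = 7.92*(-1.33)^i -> [7.92, -10.53, 14.01, -18.63, 24.78]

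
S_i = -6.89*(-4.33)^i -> [-6.89, 29.83, -129.18, 559.35, -2421.98]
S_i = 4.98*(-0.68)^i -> [4.98, -3.39, 2.3, -1.57, 1.06]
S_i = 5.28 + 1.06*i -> [5.28, 6.34, 7.4, 8.46, 9.52]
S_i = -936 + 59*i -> [-936, -877, -818, -759, -700]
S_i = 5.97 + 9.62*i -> [5.97, 15.59, 25.21, 34.83, 44.45]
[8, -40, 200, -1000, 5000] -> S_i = 8*-5^i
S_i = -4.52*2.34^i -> [-4.52, -10.58, -24.75, -57.91, -135.52]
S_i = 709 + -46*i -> [709, 663, 617, 571, 525]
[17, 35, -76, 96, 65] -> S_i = Random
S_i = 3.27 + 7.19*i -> [3.27, 10.46, 17.65, 24.84, 32.03]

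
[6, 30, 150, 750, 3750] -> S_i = 6*5^i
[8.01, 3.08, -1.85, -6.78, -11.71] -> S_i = 8.01 + -4.93*i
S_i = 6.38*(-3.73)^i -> [6.38, -23.8, 88.76, -331.09, 1234.97]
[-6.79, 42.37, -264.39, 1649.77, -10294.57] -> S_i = -6.79*(-6.24)^i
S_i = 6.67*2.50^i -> [6.67, 16.68, 41.69, 104.22, 260.55]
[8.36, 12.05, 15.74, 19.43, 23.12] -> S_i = 8.36 + 3.69*i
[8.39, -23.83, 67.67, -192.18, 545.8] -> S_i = 8.39*(-2.84)^i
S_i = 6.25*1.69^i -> [6.25, 10.56, 17.85, 30.17, 50.98]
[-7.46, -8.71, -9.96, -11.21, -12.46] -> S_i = -7.46 + -1.25*i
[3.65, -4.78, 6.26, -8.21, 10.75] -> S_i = 3.65*(-1.31)^i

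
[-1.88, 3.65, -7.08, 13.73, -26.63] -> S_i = -1.88*(-1.94)^i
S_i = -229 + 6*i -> [-229, -223, -217, -211, -205]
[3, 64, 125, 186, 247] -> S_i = 3 + 61*i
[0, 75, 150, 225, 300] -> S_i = 0 + 75*i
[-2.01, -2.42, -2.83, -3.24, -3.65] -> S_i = -2.01 + -0.41*i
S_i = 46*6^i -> [46, 276, 1656, 9936, 59616]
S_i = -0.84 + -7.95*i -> [-0.84, -8.79, -16.74, -24.69, -32.64]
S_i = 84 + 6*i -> [84, 90, 96, 102, 108]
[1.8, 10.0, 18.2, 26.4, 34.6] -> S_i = 1.80 + 8.20*i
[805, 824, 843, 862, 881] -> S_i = 805 + 19*i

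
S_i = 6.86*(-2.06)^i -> [6.86, -14.13, 29.11, -59.97, 123.54]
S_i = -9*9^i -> [-9, -81, -729, -6561, -59049]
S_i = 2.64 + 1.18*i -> [2.64, 3.82, 5.0, 6.18, 7.36]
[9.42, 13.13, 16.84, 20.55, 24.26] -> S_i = 9.42 + 3.71*i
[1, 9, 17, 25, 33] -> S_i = 1 + 8*i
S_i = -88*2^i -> [-88, -176, -352, -704, -1408]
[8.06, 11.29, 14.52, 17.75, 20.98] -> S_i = 8.06 + 3.23*i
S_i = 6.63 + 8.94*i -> [6.63, 15.57, 24.51, 33.45, 42.39]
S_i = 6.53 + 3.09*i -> [6.53, 9.62, 12.71, 15.8, 18.89]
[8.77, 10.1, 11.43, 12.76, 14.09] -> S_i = 8.77 + 1.33*i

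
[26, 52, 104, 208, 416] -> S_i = 26*2^i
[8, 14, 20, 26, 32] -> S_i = 8 + 6*i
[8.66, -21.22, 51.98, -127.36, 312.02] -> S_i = 8.66*(-2.45)^i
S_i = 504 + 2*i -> [504, 506, 508, 510, 512]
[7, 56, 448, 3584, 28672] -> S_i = 7*8^i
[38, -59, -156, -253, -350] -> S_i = 38 + -97*i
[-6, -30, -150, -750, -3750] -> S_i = -6*5^i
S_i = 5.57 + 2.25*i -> [5.57, 7.82, 10.07, 12.32, 14.57]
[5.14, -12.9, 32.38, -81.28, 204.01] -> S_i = 5.14*(-2.51)^i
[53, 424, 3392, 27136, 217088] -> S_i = 53*8^i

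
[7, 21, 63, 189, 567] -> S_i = 7*3^i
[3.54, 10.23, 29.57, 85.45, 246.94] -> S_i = 3.54*2.89^i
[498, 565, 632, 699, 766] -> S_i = 498 + 67*i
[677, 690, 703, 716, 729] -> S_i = 677 + 13*i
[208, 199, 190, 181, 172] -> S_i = 208 + -9*i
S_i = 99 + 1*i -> [99, 100, 101, 102, 103]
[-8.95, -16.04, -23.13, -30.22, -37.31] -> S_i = -8.95 + -7.09*i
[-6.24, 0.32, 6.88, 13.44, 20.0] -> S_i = -6.24 + 6.56*i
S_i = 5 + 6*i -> [5, 11, 17, 23, 29]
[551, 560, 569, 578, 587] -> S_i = 551 + 9*i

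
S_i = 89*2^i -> [89, 178, 356, 712, 1424]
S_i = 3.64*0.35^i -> [3.64, 1.27, 0.45, 0.16, 0.05]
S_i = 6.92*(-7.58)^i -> [6.92, -52.45, 397.6, -3013.8, 22844.57]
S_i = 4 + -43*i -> [4, -39, -82, -125, -168]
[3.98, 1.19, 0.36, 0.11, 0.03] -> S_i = 3.98*0.30^i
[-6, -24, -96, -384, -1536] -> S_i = -6*4^i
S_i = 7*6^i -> [7, 42, 252, 1512, 9072]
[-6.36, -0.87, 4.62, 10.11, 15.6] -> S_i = -6.36 + 5.49*i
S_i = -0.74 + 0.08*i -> [-0.74, -0.66, -0.58, -0.5, -0.42]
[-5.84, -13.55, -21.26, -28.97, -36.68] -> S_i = -5.84 + -7.71*i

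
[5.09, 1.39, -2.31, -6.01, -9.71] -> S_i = 5.09 + -3.70*i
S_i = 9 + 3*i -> [9, 12, 15, 18, 21]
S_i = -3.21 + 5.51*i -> [-3.21, 2.3, 7.81, 13.32, 18.83]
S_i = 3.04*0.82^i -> [3.04, 2.49, 2.04, 1.68, 1.37]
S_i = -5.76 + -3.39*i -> [-5.76, -9.15, -12.54, -15.93, -19.32]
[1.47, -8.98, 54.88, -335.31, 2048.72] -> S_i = 1.47*(-6.11)^i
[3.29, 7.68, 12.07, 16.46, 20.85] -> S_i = 3.29 + 4.39*i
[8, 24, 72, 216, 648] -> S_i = 8*3^i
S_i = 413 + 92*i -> [413, 505, 597, 689, 781]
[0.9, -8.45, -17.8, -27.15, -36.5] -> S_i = 0.90 + -9.35*i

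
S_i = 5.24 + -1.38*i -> [5.24, 3.86, 2.48, 1.1, -0.28]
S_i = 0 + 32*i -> [0, 32, 64, 96, 128]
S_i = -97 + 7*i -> [-97, -90, -83, -76, -69]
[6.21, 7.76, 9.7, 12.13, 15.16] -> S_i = 6.21*1.25^i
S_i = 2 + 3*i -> [2, 5, 8, 11, 14]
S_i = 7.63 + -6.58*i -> [7.63, 1.05, -5.53, -12.11, -18.69]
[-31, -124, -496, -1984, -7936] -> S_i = -31*4^i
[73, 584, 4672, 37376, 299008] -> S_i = 73*8^i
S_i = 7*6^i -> [7, 42, 252, 1512, 9072]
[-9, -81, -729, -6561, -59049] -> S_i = -9*9^i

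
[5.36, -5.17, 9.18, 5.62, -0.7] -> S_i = Random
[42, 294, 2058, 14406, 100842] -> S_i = 42*7^i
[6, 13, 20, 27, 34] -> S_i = 6 + 7*i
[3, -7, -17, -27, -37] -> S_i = 3 + -10*i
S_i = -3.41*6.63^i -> [-3.41, -22.61, -149.89, -993.79, -6588.83]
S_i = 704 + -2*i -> [704, 702, 700, 698, 696]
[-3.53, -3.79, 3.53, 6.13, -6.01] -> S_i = Random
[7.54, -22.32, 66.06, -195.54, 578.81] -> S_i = 7.54*(-2.96)^i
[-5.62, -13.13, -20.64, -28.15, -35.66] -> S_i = -5.62 + -7.51*i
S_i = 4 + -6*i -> [4, -2, -8, -14, -20]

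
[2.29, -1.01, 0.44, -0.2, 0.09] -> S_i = 2.29*(-0.44)^i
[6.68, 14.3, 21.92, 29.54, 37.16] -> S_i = 6.68 + 7.62*i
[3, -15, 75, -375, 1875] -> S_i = 3*-5^i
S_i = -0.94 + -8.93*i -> [-0.94, -9.87, -18.8, -27.73, -36.66]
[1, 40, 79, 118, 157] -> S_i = 1 + 39*i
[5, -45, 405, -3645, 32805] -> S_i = 5*-9^i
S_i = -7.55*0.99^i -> [-7.55, -7.47, -7.4, -7.33, -7.25]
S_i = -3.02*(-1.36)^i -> [-3.02, 4.11, -5.59, 7.6, -10.33]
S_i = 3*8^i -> [3, 24, 192, 1536, 12288]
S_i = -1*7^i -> [-1, -7, -49, -343, -2401]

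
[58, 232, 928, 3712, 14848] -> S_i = 58*4^i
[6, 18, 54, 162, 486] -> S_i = 6*3^i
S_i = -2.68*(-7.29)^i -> [-2.68, 19.54, -142.43, 1038.29, -7569.11]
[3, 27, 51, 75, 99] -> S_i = 3 + 24*i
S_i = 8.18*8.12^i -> [8.18, 66.42, 539.34, 4379.47, 35561.28]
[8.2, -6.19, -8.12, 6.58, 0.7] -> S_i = Random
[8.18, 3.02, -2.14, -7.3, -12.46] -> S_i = 8.18 + -5.16*i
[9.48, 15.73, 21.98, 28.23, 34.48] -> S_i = 9.48 + 6.25*i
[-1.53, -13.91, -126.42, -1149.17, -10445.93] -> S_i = -1.53*9.09^i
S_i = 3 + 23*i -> [3, 26, 49, 72, 95]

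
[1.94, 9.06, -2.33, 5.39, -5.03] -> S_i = Random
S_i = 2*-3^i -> [2, -6, 18, -54, 162]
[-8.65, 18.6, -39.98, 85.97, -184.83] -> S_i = -8.65*(-2.15)^i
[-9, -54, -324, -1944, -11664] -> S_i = -9*6^i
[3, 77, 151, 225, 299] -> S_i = 3 + 74*i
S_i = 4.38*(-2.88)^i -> [4.38, -12.61, 36.33, -104.63, 301.33]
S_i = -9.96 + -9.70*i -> [-9.96, -19.66, -29.36, -39.06, -48.76]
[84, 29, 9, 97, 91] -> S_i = Random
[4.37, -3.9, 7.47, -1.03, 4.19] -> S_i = Random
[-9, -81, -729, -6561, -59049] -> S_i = -9*9^i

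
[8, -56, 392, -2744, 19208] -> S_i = 8*-7^i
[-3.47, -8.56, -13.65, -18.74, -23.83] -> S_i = -3.47 + -5.09*i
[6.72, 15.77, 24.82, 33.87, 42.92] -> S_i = 6.72 + 9.05*i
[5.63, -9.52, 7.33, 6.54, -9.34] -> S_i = Random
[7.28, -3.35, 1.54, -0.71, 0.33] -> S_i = 7.28*(-0.46)^i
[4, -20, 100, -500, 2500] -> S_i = 4*-5^i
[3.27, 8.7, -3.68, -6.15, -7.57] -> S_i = Random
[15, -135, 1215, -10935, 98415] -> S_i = 15*-9^i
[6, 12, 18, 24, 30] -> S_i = 6 + 6*i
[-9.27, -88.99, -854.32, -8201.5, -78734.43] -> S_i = -9.27*9.60^i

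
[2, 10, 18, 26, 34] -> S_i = 2 + 8*i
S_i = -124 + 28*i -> [-124, -96, -68, -40, -12]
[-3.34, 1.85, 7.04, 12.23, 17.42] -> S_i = -3.34 + 5.19*i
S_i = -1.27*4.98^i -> [-1.27, -6.32, -31.5, -156.85, -781.13]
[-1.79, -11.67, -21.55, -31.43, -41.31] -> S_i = -1.79 + -9.88*i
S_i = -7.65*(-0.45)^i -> [-7.65, 3.44, -1.55, 0.7, -0.31]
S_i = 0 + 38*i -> [0, 38, 76, 114, 152]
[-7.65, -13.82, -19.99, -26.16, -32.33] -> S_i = -7.65 + -6.17*i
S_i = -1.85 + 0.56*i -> [-1.85, -1.29, -0.73, -0.17, 0.39]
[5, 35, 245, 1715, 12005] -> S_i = 5*7^i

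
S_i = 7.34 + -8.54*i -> [7.34, -1.2, -9.74, -18.28, -26.82]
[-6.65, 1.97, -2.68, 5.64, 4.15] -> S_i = Random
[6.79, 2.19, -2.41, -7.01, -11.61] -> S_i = 6.79 + -4.60*i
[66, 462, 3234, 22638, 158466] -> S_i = 66*7^i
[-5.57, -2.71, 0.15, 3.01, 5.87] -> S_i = -5.57 + 2.86*i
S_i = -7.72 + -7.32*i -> [-7.72, -15.04, -22.36, -29.68, -37.0]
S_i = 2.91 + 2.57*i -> [2.91, 5.48, 8.05, 10.62, 13.19]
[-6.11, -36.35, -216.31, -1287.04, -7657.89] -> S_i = -6.11*5.95^i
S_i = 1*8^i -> [1, 8, 64, 512, 4096]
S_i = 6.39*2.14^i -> [6.39, 13.67, 29.26, 62.62, 134.02]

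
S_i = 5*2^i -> [5, 10, 20, 40, 80]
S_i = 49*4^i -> [49, 196, 784, 3136, 12544]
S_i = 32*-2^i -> [32, -64, 128, -256, 512]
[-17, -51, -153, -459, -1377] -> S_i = -17*3^i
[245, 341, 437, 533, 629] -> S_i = 245 + 96*i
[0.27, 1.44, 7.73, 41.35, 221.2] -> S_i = 0.27*5.35^i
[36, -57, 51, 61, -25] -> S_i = Random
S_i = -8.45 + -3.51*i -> [-8.45, -11.96, -15.47, -18.98, -22.49]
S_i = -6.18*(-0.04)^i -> [-6.18, 0.25, -0.01, 0.0, -0.0]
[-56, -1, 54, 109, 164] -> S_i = -56 + 55*i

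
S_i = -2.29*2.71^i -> [-2.29, -6.21, -16.82, -45.58, -123.51]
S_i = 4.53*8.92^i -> [4.53, 40.41, 360.44, 3215.09, 28678.58]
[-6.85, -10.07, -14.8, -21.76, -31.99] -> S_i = -6.85*1.47^i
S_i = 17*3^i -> [17, 51, 153, 459, 1377]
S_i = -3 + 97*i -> [-3, 94, 191, 288, 385]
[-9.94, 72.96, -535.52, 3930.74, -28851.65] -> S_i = -9.94*(-7.34)^i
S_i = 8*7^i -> [8, 56, 392, 2744, 19208]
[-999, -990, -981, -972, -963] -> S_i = -999 + 9*i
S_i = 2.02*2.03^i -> [2.02, 4.1, 8.32, 16.9, 34.3]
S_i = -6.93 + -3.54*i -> [-6.93, -10.47, -14.01, -17.55, -21.09]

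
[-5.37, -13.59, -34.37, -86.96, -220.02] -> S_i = -5.37*2.53^i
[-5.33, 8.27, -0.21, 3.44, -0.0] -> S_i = Random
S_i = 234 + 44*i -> [234, 278, 322, 366, 410]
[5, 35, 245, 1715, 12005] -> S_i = 5*7^i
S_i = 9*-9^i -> [9, -81, 729, -6561, 59049]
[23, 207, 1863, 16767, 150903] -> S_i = 23*9^i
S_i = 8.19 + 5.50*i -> [8.19, 13.69, 19.19, 24.69, 30.19]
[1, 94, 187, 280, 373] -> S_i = 1 + 93*i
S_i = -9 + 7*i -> [-9, -2, 5, 12, 19]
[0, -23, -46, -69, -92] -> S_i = 0 + -23*i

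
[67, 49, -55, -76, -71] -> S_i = Random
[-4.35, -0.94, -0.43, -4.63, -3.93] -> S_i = Random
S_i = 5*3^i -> [5, 15, 45, 135, 405]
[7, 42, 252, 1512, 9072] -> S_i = 7*6^i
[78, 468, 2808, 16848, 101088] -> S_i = 78*6^i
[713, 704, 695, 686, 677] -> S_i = 713 + -9*i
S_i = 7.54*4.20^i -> [7.54, 31.67, 133.01, 558.62, 2346.22]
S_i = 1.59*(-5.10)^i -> [1.59, -8.11, 41.36, -210.92, 1075.67]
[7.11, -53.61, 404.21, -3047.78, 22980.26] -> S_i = 7.11*(-7.54)^i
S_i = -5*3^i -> [-5, -15, -45, -135, -405]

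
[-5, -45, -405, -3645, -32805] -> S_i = -5*9^i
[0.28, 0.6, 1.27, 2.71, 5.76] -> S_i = 0.28*2.13^i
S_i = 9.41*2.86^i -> [9.41, 26.91, 76.97, 220.13, 629.58]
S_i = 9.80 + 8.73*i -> [9.8, 18.53, 27.26, 35.99, 44.72]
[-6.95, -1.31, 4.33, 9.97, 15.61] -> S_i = -6.95 + 5.64*i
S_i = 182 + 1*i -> [182, 183, 184, 185, 186]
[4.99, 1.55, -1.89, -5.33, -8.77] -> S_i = 4.99 + -3.44*i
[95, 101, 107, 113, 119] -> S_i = 95 + 6*i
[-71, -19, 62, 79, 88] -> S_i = Random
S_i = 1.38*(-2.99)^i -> [1.38, -4.13, 12.34, -36.89, 110.3]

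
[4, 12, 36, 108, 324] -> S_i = 4*3^i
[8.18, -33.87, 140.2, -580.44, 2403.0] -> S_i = 8.18*(-4.14)^i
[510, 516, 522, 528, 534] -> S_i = 510 + 6*i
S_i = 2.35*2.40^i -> [2.35, 5.64, 13.54, 32.49, 77.97]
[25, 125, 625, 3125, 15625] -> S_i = 25*5^i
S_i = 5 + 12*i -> [5, 17, 29, 41, 53]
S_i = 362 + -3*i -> [362, 359, 356, 353, 350]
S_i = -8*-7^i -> [-8, 56, -392, 2744, -19208]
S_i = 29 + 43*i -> [29, 72, 115, 158, 201]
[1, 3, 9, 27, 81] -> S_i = 1*3^i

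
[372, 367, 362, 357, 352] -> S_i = 372 + -5*i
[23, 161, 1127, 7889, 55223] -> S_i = 23*7^i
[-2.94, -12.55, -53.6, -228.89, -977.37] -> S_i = -2.94*4.27^i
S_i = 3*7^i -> [3, 21, 147, 1029, 7203]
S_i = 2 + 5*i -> [2, 7, 12, 17, 22]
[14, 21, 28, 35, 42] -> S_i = 14 + 7*i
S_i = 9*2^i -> [9, 18, 36, 72, 144]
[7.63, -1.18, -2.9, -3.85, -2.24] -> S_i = Random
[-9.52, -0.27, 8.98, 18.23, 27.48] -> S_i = -9.52 + 9.25*i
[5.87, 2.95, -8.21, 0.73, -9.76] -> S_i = Random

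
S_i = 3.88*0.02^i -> [3.88, 0.08, 0.0, 0.0, 0.0]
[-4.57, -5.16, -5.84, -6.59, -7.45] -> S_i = -4.57*1.13^i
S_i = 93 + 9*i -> [93, 102, 111, 120, 129]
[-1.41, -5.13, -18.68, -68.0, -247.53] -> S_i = -1.41*3.64^i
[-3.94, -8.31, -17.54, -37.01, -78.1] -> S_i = -3.94*2.11^i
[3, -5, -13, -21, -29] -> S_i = 3 + -8*i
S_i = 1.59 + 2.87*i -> [1.59, 4.46, 7.33, 10.2, 13.07]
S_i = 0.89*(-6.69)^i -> [0.89, -5.95, 39.83, -266.48, 1782.77]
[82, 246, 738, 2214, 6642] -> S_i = 82*3^i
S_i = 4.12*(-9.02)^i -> [4.12, -37.16, 335.2, -3023.55, 27272.4]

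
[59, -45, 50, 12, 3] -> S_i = Random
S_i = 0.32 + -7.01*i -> [0.32, -6.69, -13.7, -20.71, -27.72]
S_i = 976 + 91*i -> [976, 1067, 1158, 1249, 1340]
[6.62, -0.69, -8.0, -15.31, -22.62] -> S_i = 6.62 + -7.31*i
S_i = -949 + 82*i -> [-949, -867, -785, -703, -621]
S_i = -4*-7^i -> [-4, 28, -196, 1372, -9604]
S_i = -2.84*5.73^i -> [-2.84, -16.27, -93.25, -534.3, -3061.52]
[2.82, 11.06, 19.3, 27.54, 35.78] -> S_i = 2.82 + 8.24*i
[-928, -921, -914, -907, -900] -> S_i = -928 + 7*i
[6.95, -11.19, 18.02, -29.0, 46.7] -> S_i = 6.95*(-1.61)^i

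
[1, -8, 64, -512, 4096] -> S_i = 1*-8^i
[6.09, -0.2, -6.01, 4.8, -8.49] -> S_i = Random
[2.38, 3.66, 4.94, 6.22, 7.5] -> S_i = 2.38 + 1.28*i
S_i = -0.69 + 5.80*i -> [-0.69, 5.11, 10.91, 16.71, 22.51]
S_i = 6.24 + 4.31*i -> [6.24, 10.55, 14.86, 19.17, 23.48]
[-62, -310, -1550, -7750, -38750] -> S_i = -62*5^i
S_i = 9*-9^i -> [9, -81, 729, -6561, 59049]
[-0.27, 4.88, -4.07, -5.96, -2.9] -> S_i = Random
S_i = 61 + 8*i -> [61, 69, 77, 85, 93]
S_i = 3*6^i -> [3, 18, 108, 648, 3888]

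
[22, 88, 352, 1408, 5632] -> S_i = 22*4^i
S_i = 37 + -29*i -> [37, 8, -21, -50, -79]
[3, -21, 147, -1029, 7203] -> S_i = 3*-7^i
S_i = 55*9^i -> [55, 495, 4455, 40095, 360855]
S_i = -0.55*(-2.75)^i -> [-0.55, 1.51, -4.16, 11.44, -31.46]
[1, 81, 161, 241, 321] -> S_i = 1 + 80*i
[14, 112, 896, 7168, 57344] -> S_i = 14*8^i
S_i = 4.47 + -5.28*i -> [4.47, -0.81, -6.09, -11.37, -16.65]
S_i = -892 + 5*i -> [-892, -887, -882, -877, -872]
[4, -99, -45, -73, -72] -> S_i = Random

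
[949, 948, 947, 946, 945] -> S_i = 949 + -1*i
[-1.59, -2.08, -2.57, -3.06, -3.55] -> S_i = -1.59 + -0.49*i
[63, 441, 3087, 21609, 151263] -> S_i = 63*7^i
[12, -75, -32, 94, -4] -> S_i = Random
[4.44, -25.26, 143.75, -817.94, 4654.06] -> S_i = 4.44*(-5.69)^i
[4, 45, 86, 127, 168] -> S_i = 4 + 41*i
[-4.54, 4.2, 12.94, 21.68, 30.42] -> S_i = -4.54 + 8.74*i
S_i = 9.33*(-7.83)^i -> [9.33, -73.05, 572.01, -4478.85, 35069.43]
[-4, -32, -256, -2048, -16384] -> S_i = -4*8^i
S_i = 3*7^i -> [3, 21, 147, 1029, 7203]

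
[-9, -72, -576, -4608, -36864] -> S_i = -9*8^i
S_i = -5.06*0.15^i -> [-5.06, -0.76, -0.11, -0.02, -0.0]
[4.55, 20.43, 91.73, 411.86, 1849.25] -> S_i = 4.55*4.49^i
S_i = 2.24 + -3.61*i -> [2.24, -1.37, -4.98, -8.59, -12.2]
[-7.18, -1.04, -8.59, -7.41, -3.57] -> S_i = Random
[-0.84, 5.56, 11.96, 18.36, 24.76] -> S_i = -0.84 + 6.40*i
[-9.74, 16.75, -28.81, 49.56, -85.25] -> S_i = -9.74*(-1.72)^i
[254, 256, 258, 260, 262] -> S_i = 254 + 2*i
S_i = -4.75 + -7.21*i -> [-4.75, -11.96, -19.17, -26.38, -33.59]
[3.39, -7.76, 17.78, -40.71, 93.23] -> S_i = 3.39*(-2.29)^i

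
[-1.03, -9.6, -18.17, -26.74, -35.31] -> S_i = -1.03 + -8.57*i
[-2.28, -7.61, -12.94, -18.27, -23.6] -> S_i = -2.28 + -5.33*i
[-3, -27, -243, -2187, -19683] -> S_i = -3*9^i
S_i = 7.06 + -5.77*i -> [7.06, 1.29, -4.48, -10.25, -16.02]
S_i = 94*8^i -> [94, 752, 6016, 48128, 385024]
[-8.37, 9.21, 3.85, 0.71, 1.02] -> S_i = Random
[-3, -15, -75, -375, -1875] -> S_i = -3*5^i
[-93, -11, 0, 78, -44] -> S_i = Random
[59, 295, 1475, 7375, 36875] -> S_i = 59*5^i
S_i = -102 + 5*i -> [-102, -97, -92, -87, -82]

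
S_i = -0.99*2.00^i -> [-0.99, -1.98, -3.96, -7.92, -15.84]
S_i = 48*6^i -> [48, 288, 1728, 10368, 62208]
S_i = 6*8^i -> [6, 48, 384, 3072, 24576]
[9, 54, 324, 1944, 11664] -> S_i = 9*6^i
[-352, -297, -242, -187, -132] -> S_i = -352 + 55*i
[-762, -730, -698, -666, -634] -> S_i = -762 + 32*i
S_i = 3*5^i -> [3, 15, 75, 375, 1875]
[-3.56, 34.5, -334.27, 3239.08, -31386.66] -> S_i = -3.56*(-9.69)^i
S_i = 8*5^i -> [8, 40, 200, 1000, 5000]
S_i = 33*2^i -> [33, 66, 132, 264, 528]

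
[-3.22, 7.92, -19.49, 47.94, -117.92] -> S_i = -3.22*(-2.46)^i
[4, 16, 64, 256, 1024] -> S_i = 4*4^i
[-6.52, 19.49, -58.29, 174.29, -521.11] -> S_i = -6.52*(-2.99)^i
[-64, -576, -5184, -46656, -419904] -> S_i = -64*9^i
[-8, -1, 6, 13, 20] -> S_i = -8 + 7*i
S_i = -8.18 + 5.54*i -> [-8.18, -2.64, 2.9, 8.44, 13.98]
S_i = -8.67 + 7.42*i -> [-8.67, -1.25, 6.17, 13.59, 21.01]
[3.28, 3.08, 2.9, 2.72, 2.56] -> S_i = 3.28*0.94^i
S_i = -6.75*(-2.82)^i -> [-6.75, 19.04, -53.68, 151.37, -426.87]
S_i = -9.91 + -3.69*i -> [-9.91, -13.6, -17.29, -20.98, -24.67]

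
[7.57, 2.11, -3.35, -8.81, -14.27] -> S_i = 7.57 + -5.46*i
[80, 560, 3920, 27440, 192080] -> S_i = 80*7^i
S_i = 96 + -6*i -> [96, 90, 84, 78, 72]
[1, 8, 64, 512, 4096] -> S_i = 1*8^i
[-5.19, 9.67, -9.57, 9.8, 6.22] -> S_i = Random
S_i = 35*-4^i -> [35, -140, 560, -2240, 8960]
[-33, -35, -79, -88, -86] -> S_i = Random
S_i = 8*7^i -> [8, 56, 392, 2744, 19208]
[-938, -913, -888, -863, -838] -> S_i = -938 + 25*i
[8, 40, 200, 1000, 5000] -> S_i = 8*5^i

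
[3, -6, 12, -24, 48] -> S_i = 3*-2^i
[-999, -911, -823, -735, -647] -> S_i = -999 + 88*i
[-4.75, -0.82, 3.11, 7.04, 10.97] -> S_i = -4.75 + 3.93*i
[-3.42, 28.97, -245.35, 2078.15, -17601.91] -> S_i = -3.42*(-8.47)^i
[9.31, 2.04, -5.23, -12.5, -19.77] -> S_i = 9.31 + -7.27*i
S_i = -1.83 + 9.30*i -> [-1.83, 7.47, 16.77, 26.07, 35.37]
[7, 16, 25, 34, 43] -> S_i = 7 + 9*i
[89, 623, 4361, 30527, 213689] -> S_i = 89*7^i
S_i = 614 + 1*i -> [614, 615, 616, 617, 618]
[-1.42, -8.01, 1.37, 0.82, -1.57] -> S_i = Random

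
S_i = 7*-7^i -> [7, -49, 343, -2401, 16807]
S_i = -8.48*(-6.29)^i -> [-8.48, 53.34, -335.5, 2110.32, -13273.9]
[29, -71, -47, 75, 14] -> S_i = Random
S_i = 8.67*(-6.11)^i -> [8.67, -52.97, 323.67, -1977.62, 12083.25]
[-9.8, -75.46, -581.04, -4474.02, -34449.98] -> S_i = -9.80*7.70^i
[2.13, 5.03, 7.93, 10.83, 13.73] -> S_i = 2.13 + 2.90*i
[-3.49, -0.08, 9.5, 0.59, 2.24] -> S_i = Random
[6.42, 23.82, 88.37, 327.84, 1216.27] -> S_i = 6.42*3.71^i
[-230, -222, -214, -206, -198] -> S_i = -230 + 8*i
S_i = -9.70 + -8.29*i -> [-9.7, -17.99, -26.28, -34.57, -42.86]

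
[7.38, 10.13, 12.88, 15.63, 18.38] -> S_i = 7.38 + 2.75*i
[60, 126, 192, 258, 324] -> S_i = 60 + 66*i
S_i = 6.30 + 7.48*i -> [6.3, 13.78, 21.26, 28.74, 36.22]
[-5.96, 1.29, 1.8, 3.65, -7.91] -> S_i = Random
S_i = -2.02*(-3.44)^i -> [-2.02, 6.95, -23.9, 82.23, -282.87]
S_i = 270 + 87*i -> [270, 357, 444, 531, 618]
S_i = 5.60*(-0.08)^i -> [5.6, -0.45, 0.04, -0.0, 0.0]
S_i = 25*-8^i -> [25, -200, 1600, -12800, 102400]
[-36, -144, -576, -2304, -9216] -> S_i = -36*4^i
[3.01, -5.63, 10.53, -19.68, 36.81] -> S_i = 3.01*(-1.87)^i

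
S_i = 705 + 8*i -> [705, 713, 721, 729, 737]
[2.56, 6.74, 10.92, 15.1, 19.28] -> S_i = 2.56 + 4.18*i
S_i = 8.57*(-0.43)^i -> [8.57, -3.69, 1.58, -0.68, 0.29]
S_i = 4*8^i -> [4, 32, 256, 2048, 16384]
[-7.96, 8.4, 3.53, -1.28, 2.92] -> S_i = Random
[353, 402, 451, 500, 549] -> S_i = 353 + 49*i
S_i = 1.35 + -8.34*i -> [1.35, -6.99, -15.33, -23.67, -32.01]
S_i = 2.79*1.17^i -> [2.79, 3.26, 3.82, 4.47, 5.23]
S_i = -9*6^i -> [-9, -54, -324, -1944, -11664]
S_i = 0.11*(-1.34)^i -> [0.11, -0.15, 0.2, -0.26, 0.35]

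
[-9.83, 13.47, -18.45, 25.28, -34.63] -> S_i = -9.83*(-1.37)^i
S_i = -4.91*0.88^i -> [-4.91, -4.32, -3.8, -3.35, -2.94]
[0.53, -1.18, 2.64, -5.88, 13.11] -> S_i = 0.53*(-2.23)^i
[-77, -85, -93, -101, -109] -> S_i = -77 + -8*i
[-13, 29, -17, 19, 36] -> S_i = Random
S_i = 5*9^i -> [5, 45, 405, 3645, 32805]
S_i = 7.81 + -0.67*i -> [7.81, 7.14, 6.47, 5.8, 5.13]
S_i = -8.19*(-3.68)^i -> [-8.19, 30.14, -110.91, 408.16, -1502.02]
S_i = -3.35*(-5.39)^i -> [-3.35, 18.06, -97.32, 524.58, -2827.48]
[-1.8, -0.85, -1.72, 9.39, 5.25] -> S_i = Random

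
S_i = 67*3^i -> [67, 201, 603, 1809, 5427]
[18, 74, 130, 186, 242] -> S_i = 18 + 56*i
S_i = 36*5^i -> [36, 180, 900, 4500, 22500]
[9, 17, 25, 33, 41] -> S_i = 9 + 8*i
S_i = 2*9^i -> [2, 18, 162, 1458, 13122]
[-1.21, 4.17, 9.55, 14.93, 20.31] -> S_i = -1.21 + 5.38*i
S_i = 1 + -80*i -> [1, -79, -159, -239, -319]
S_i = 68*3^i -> [68, 204, 612, 1836, 5508]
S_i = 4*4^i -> [4, 16, 64, 256, 1024]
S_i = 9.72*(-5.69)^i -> [9.72, -55.31, 314.7, -1790.62, 10188.62]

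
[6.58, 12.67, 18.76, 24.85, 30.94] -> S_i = 6.58 + 6.09*i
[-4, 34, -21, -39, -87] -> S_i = Random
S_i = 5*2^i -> [5, 10, 20, 40, 80]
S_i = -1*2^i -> [-1, -2, -4, -8, -16]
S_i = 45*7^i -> [45, 315, 2205, 15435, 108045]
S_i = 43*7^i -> [43, 301, 2107, 14749, 103243]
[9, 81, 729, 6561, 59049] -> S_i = 9*9^i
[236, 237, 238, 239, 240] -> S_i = 236 + 1*i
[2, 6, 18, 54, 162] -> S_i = 2*3^i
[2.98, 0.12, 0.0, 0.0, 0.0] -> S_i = 2.98*0.04^i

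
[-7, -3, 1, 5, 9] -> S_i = -7 + 4*i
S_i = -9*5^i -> [-9, -45, -225, -1125, -5625]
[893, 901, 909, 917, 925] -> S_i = 893 + 8*i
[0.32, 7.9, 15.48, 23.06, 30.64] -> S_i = 0.32 + 7.58*i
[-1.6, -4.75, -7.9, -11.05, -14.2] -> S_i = -1.60 + -3.15*i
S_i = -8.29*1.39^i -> [-8.29, -11.52, -16.02, -22.26, -30.95]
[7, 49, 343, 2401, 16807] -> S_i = 7*7^i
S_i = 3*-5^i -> [3, -15, 75, -375, 1875]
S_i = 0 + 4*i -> [0, 4, 8, 12, 16]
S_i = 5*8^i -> [5, 40, 320, 2560, 20480]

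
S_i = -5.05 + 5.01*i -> [-5.05, -0.04, 4.97, 9.98, 14.99]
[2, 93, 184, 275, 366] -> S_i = 2 + 91*i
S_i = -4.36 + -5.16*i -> [-4.36, -9.52, -14.68, -19.84, -25.0]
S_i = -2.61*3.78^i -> [-2.61, -9.87, -37.29, -140.97, -532.85]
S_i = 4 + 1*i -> [4, 5, 6, 7, 8]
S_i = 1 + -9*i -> [1, -8, -17, -26, -35]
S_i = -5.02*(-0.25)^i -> [-5.02, 1.25, -0.31, 0.08, -0.02]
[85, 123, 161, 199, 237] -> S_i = 85 + 38*i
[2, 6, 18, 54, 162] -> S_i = 2*3^i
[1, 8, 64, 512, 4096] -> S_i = 1*8^i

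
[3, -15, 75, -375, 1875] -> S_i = 3*-5^i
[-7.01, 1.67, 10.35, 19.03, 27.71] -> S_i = -7.01 + 8.68*i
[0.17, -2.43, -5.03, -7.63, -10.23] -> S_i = 0.17 + -2.60*i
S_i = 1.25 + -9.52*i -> [1.25, -8.27, -17.79, -27.31, -36.83]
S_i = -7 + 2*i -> [-7, -5, -3, -1, 1]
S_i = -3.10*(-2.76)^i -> [-3.1, 8.56, -23.61, 65.18, -179.89]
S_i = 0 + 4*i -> [0, 4, 8, 12, 16]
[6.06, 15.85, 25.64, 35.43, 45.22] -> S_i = 6.06 + 9.79*i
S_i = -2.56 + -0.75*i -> [-2.56, -3.31, -4.06, -4.81, -5.56]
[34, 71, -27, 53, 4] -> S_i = Random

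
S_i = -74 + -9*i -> [-74, -83, -92, -101, -110]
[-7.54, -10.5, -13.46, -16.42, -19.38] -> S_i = -7.54 + -2.96*i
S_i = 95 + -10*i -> [95, 85, 75, 65, 55]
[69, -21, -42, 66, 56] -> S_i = Random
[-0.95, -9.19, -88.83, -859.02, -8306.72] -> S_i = -0.95*9.67^i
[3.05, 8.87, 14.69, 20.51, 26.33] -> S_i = 3.05 + 5.82*i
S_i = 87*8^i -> [87, 696, 5568, 44544, 356352]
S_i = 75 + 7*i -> [75, 82, 89, 96, 103]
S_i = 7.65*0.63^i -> [7.65, 4.82, 3.04, 1.91, 1.21]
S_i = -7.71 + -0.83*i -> [-7.71, -8.54, -9.37, -10.2, -11.03]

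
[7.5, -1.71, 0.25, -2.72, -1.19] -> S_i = Random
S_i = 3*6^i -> [3, 18, 108, 648, 3888]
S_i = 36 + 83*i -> [36, 119, 202, 285, 368]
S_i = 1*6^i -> [1, 6, 36, 216, 1296]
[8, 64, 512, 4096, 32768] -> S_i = 8*8^i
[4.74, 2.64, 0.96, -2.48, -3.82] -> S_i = Random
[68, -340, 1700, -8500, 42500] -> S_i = 68*-5^i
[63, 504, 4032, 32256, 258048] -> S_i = 63*8^i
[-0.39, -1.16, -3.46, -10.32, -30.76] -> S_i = -0.39*2.98^i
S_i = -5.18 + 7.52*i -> [-5.18, 2.34, 9.86, 17.38, 24.9]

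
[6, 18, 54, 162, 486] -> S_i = 6*3^i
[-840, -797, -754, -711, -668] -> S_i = -840 + 43*i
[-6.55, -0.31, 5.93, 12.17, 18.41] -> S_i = -6.55 + 6.24*i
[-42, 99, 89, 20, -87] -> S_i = Random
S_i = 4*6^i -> [4, 24, 144, 864, 5184]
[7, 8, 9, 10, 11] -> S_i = 7 + 1*i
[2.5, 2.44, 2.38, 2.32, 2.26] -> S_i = 2.50 + -0.06*i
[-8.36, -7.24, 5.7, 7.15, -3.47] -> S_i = Random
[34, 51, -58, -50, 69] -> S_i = Random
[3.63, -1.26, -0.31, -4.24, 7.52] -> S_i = Random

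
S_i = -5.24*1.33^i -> [-5.24, -6.97, -9.27, -12.33, -16.4]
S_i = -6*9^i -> [-6, -54, -486, -4374, -39366]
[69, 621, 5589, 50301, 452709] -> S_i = 69*9^i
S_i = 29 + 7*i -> [29, 36, 43, 50, 57]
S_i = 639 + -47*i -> [639, 592, 545, 498, 451]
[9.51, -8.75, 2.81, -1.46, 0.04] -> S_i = Random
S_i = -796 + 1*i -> [-796, -795, -794, -793, -792]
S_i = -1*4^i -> [-1, -4, -16, -64, -256]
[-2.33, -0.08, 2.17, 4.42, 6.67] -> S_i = -2.33 + 2.25*i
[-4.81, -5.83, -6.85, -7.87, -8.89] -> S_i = -4.81 + -1.02*i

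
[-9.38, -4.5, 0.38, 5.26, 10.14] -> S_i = -9.38 + 4.88*i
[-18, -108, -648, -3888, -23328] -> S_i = -18*6^i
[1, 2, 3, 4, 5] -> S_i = 1 + 1*i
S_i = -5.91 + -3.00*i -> [-5.91, -8.91, -11.91, -14.91, -17.91]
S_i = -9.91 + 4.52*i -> [-9.91, -5.39, -0.87, 3.65, 8.17]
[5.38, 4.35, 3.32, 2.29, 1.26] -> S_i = 5.38 + -1.03*i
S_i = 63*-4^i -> [63, -252, 1008, -4032, 16128]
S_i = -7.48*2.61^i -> [-7.48, -19.52, -50.95, -132.99, -347.11]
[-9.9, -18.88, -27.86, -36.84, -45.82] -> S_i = -9.90 + -8.98*i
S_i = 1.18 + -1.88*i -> [1.18, -0.7, -2.58, -4.46, -6.34]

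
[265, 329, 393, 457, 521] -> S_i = 265 + 64*i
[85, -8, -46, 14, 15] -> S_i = Random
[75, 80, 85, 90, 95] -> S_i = 75 + 5*i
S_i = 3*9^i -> [3, 27, 243, 2187, 19683]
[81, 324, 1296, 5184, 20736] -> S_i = 81*4^i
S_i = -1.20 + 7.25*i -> [-1.2, 6.05, 13.3, 20.55, 27.8]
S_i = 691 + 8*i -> [691, 699, 707, 715, 723]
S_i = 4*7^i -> [4, 28, 196, 1372, 9604]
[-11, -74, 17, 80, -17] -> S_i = Random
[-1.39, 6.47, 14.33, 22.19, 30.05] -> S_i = -1.39 + 7.86*i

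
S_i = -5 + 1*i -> [-5, -4, -3, -2, -1]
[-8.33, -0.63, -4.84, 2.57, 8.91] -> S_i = Random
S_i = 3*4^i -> [3, 12, 48, 192, 768]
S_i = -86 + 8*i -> [-86, -78, -70, -62, -54]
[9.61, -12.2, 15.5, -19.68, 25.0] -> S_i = 9.61*(-1.27)^i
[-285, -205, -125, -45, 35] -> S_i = -285 + 80*i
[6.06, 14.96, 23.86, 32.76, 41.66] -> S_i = 6.06 + 8.90*i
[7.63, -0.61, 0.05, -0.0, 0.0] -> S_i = 7.63*(-0.08)^i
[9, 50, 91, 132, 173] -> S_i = 9 + 41*i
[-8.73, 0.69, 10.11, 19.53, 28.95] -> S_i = -8.73 + 9.42*i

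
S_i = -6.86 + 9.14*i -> [-6.86, 2.28, 11.42, 20.56, 29.7]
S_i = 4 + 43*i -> [4, 47, 90, 133, 176]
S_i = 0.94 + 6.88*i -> [0.94, 7.82, 14.7, 21.58, 28.46]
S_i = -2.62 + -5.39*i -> [-2.62, -8.01, -13.4, -18.79, -24.18]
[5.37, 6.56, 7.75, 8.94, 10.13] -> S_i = 5.37 + 1.19*i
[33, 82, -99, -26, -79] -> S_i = Random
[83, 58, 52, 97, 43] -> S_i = Random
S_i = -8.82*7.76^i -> [-8.82, -68.44, -531.12, -4121.49, -31982.73]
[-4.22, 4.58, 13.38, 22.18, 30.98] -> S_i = -4.22 + 8.80*i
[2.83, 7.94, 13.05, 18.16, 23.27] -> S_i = 2.83 + 5.11*i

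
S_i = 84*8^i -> [84, 672, 5376, 43008, 344064]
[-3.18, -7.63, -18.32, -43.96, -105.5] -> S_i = -3.18*2.40^i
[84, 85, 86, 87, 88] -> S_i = 84 + 1*i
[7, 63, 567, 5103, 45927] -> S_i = 7*9^i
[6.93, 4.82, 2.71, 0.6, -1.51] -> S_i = 6.93 + -2.11*i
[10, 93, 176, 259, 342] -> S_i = 10 + 83*i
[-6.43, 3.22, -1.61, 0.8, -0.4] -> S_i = -6.43*(-0.50)^i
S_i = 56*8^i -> [56, 448, 3584, 28672, 229376]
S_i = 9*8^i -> [9, 72, 576, 4608, 36864]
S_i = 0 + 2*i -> [0, 2, 4, 6, 8]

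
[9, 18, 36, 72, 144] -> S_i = 9*2^i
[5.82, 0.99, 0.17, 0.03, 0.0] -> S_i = 5.82*0.17^i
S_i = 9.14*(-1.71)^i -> [9.14, -15.63, 26.73, -45.7, 78.15]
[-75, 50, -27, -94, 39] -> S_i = Random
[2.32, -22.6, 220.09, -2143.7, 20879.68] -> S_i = 2.32*(-9.74)^i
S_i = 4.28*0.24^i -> [4.28, 1.03, 0.25, 0.06, 0.01]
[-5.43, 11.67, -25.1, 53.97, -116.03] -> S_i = -5.43*(-2.15)^i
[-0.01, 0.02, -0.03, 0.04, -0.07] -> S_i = -0.01*(-1.65)^i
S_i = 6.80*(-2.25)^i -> [6.8, -15.3, 34.42, -77.46, 174.28]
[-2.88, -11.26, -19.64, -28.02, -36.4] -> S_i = -2.88 + -8.38*i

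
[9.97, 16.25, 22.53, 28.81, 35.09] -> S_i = 9.97 + 6.28*i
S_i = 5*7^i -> [5, 35, 245, 1715, 12005]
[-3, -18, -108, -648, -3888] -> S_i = -3*6^i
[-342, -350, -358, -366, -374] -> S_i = -342 + -8*i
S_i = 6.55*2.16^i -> [6.55, 14.15, 30.56, 66.01, 142.58]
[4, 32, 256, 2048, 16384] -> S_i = 4*8^i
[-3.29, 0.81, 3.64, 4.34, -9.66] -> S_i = Random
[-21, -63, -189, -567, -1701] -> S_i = -21*3^i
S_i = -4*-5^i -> [-4, 20, -100, 500, -2500]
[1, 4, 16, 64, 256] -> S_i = 1*4^i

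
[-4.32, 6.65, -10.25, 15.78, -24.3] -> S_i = -4.32*(-1.54)^i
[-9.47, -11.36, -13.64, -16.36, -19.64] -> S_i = -9.47*1.20^i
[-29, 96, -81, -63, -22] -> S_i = Random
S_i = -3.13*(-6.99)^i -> [-3.13, 21.88, -152.93, 1069.0, -7472.28]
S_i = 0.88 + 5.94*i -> [0.88, 6.82, 12.76, 18.7, 24.64]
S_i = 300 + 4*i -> [300, 304, 308, 312, 316]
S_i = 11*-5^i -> [11, -55, 275, -1375, 6875]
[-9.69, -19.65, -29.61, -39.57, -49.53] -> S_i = -9.69 + -9.96*i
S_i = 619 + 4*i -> [619, 623, 627, 631, 635]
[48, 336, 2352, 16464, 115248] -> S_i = 48*7^i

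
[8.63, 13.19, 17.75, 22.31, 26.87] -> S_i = 8.63 + 4.56*i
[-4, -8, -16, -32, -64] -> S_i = -4*2^i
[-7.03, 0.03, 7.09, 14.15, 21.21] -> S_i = -7.03 + 7.06*i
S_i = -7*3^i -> [-7, -21, -63, -189, -567]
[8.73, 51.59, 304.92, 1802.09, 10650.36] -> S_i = 8.73*5.91^i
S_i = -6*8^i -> [-6, -48, -384, -3072, -24576]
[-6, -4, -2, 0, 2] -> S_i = -6 + 2*i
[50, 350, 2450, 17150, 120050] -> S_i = 50*7^i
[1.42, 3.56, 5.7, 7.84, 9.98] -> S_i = 1.42 + 2.14*i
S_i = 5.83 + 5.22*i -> [5.83, 11.05, 16.27, 21.49, 26.71]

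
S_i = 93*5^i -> [93, 465, 2325, 11625, 58125]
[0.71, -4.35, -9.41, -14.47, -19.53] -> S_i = 0.71 + -5.06*i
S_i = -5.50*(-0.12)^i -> [-5.5, 0.66, -0.08, 0.01, -0.0]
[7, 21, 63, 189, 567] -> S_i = 7*3^i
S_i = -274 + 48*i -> [-274, -226, -178, -130, -82]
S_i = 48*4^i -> [48, 192, 768, 3072, 12288]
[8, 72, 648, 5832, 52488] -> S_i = 8*9^i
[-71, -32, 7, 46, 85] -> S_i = -71 + 39*i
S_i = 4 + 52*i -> [4, 56, 108, 160, 212]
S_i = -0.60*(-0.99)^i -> [-0.6, 0.59, -0.59, 0.58, -0.58]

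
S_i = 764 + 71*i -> [764, 835, 906, 977, 1048]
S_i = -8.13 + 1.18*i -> [-8.13, -6.95, -5.77, -4.59, -3.41]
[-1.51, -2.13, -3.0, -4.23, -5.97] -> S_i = -1.51*1.41^i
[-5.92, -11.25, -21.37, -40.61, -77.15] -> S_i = -5.92*1.90^i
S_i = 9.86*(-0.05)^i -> [9.86, -0.49, 0.02, -0.0, 0.0]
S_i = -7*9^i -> [-7, -63, -567, -5103, -45927]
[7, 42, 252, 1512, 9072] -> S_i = 7*6^i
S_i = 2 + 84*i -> [2, 86, 170, 254, 338]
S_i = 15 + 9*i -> [15, 24, 33, 42, 51]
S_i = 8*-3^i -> [8, -24, 72, -216, 648]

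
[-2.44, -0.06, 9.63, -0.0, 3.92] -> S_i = Random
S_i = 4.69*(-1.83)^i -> [4.69, -8.58, 15.71, -28.74, 52.6]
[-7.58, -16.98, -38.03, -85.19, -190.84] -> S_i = -7.58*2.24^i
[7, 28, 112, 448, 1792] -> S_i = 7*4^i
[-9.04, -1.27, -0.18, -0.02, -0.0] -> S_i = -9.04*0.14^i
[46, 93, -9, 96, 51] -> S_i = Random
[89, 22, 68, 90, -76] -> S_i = Random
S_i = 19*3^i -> [19, 57, 171, 513, 1539]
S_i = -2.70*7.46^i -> [-2.7, -20.14, -150.26, -1120.93, -8362.17]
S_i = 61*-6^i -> [61, -366, 2196, -13176, 79056]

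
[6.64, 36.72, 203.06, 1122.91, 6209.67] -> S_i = 6.64*5.53^i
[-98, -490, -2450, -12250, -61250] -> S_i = -98*5^i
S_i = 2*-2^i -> [2, -4, 8, -16, 32]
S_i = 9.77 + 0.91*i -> [9.77, 10.68, 11.59, 12.5, 13.41]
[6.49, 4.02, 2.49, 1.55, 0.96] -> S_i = 6.49*0.62^i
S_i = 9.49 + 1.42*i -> [9.49, 10.91, 12.33, 13.75, 15.17]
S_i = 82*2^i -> [82, 164, 328, 656, 1312]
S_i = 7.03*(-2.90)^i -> [7.03, -20.39, 59.12, -171.45, 497.22]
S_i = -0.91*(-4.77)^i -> [-0.91, 4.34, -20.71, 98.76, -471.1]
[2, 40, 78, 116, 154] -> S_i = 2 + 38*i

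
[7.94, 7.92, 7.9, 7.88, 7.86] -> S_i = 7.94 + -0.02*i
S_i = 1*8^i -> [1, 8, 64, 512, 4096]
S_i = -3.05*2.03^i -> [-3.05, -6.19, -12.57, -25.51, -51.79]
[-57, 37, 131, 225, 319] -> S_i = -57 + 94*i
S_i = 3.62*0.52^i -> [3.62, 1.88, 0.98, 0.51, 0.26]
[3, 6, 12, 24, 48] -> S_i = 3*2^i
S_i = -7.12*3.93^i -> [-7.12, -27.98, -109.97, -432.17, -1698.44]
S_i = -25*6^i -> [-25, -150, -900, -5400, -32400]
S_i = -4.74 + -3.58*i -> [-4.74, -8.32, -11.9, -15.48, -19.06]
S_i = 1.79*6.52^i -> [1.79, 11.67, 76.09, 496.13, 3234.77]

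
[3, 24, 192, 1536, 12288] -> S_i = 3*8^i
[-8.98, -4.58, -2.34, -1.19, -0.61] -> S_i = -8.98*0.51^i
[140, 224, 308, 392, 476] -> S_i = 140 + 84*i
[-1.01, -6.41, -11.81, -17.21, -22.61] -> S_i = -1.01 + -5.40*i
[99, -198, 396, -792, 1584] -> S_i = 99*-2^i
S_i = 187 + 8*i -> [187, 195, 203, 211, 219]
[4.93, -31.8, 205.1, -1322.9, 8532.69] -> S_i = 4.93*(-6.45)^i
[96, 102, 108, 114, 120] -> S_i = 96 + 6*i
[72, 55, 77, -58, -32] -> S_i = Random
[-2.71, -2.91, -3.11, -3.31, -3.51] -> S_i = -2.71 + -0.20*i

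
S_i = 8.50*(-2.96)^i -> [8.5, -25.16, 74.47, -220.44, 652.51]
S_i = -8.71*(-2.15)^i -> [-8.71, 18.73, -40.26, 86.56, -186.11]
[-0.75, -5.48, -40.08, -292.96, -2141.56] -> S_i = -0.75*7.31^i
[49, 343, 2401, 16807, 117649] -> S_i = 49*7^i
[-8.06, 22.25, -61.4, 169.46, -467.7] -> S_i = -8.06*(-2.76)^i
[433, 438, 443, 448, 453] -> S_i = 433 + 5*i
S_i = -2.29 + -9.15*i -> [-2.29, -11.44, -20.59, -29.74, -38.89]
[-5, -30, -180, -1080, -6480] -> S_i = -5*6^i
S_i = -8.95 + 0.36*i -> [-8.95, -8.59, -8.23, -7.87, -7.51]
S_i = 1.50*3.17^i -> [1.5, 4.76, 15.07, 47.78, 151.47]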